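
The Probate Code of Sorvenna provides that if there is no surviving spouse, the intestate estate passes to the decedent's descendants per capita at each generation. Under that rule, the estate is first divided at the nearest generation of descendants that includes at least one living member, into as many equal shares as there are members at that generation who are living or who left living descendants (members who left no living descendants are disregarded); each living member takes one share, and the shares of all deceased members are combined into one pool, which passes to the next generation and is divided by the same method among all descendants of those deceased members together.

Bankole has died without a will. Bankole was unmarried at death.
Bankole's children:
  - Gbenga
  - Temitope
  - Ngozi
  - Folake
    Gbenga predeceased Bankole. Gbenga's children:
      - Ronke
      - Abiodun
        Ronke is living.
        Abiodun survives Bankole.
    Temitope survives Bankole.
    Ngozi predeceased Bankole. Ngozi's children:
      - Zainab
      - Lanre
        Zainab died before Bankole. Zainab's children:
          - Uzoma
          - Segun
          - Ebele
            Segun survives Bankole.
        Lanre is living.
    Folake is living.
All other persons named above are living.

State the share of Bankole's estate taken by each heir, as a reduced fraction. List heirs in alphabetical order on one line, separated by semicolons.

There is no surviving spouse, so the entire estate passes to Bankole's descendants per capita at each generation.
At generation 1 (Gbenga, Temitope, Ngozi, Folake) there are 4 shares of (1)/4 = 1/4 each.
Living: Temitope and Folake — each takes 1/4.
Deceased: Gbenga and Ngozi. Their combined 1/2 is pooled and carried to generation 2.
At generation 2 (Ronke, Abiodun, Zainab, Lanre) there are 4 shares of (1/2)/4 = 1/8 each.
Living: Ronke, Abiodun, and Lanre — each takes 1/8.
Deceased: Zainab. That 1/8 share is carried to generation 3.
At generation 3 (Uzoma, Segun, Ebele) there are 3 shares of (1/8)/3 = 1/24 each.
Living: Uzoma, Segun, and Ebele — each takes 1/24.

Abiodun 1/8; Ebele 1/24; Folake 1/4; Lanre 1/8; Ronke 1/8; Segun 1/24; Temitope 1/4; Uzoma 1/24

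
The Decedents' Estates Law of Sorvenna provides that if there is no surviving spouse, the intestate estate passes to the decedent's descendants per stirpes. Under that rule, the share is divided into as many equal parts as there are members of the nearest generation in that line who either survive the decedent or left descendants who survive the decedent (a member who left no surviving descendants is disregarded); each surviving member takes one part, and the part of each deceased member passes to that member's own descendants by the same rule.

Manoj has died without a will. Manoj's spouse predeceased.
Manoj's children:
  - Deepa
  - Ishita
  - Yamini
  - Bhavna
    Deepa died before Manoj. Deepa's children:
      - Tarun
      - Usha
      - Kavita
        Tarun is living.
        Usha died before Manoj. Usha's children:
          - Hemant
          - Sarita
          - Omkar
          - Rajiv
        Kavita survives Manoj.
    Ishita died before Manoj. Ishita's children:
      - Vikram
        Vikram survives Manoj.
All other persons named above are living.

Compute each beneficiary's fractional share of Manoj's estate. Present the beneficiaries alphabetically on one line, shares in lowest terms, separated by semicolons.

Bhavna 1/4; Hemant 1/48; Kavita 1/12; Omkar 1/48; Rajiv 1/48; Sarita 1/48; Tarun 1/12; Vikram 1/4; Yamini 1/4

There is no surviving spouse, so the entire estate passes to Manoj's descendants per stirpes.
The estate is divided into 4 equal shares of 1/4 among Deepa, Ishita, Yamini, Bhavna.
Deepa predeceased; the 1/4 allotted to Deepa's branch passes to Deepa's issue by representation.
The 1/4 is divided into 3 equal shares of 1/12 among Tarun, Usha, Kavita.
Tarun is living and takes 1/12.
Usha predeceased; the 1/12 allotted to Usha's branch passes to Usha's issue by representation.
The 1/12 is divided into 4 equal shares of 1/48 among Hemant, Sarita, Omkar, Rajiv.
Hemant is living and takes 1/48.
Sarita is living and takes 1/48.
Omkar is living and takes 1/48.
Rajiv is living and takes 1/48.
Kavita is living and takes 1/12.
Ishita predeceased; the 1/4 allotted to Ishita's branch passes to Ishita's issue by representation.
Vikram is the sole taker at this level and receives the full 1/4.
Yamini is living and takes 1/4.
Bhavna is living and takes 1/4.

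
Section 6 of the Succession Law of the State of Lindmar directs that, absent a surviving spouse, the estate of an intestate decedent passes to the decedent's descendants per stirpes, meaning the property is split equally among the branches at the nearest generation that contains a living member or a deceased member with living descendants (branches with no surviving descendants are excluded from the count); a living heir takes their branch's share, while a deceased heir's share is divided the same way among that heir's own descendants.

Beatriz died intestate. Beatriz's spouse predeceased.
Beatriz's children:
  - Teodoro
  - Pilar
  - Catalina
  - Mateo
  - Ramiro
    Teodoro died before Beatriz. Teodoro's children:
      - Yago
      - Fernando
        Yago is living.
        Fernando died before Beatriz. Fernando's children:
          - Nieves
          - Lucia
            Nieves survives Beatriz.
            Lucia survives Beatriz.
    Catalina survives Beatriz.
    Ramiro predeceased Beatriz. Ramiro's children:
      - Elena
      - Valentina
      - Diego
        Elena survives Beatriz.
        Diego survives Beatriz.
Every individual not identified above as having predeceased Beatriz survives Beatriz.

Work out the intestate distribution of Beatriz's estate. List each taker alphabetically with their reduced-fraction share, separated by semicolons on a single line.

Catalina 1/5; Diego 1/15; Elena 1/15; Lucia 1/20; Mateo 1/5; Nieves 1/20; Pilar 1/5; Valentina 1/15; Yago 1/10

There is no surviving spouse, so the entire estate passes to Beatriz's descendants per stirpes.
The estate is divided into 5 equal shares of 1/5 among Teodoro, Pilar, Catalina, Mateo, Ramiro.
Teodoro predeceased; the 1/5 allotted to Teodoro's branch passes to Teodoro's issue by representation.
The 1/5 is divided into 2 equal shares of 1/10 among Yago, Fernando.
Yago is living and takes 1/10.
Fernando predeceased; the 1/10 allotted to Fernando's branch passes to Fernando's issue by representation.
The 1/10 is divided into 2 equal shares of 1/20 among Nieves, Lucia.
Nieves is living and takes 1/20.
Lucia is living and takes 1/20.
Pilar is living and takes 1/5.
Catalina is living and takes 1/5.
Mateo is living and takes 1/5.
Ramiro predeceased; the 1/5 allotted to Ramiro's branch passes to Ramiro's issue by representation.
The 1/5 is divided into 3 equal shares of 1/15 among Elena, Valentina, Diego.
Elena is living and takes 1/15.
Valentina is living and takes 1/15.
Diego is living and takes 1/15.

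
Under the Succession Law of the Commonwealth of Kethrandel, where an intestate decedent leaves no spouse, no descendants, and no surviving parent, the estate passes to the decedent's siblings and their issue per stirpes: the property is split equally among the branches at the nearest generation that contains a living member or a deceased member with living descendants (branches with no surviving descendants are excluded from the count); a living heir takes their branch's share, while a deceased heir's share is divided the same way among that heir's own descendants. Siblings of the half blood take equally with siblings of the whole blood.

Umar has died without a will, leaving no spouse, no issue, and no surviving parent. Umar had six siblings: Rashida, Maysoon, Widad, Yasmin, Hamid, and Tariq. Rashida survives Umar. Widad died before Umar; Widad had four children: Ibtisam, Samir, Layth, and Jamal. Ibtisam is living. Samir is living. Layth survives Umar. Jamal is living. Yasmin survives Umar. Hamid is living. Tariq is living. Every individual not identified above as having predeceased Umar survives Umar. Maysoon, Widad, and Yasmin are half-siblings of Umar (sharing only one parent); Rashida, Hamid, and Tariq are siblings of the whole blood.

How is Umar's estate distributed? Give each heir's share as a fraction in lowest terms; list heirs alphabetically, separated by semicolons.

Hamid 1/6; Ibtisam 1/24; Jamal 1/24; Layth 1/24; Maysoon 1/6; Rashida 1/6; Samir 1/24; Tariq 1/6; Yasmin 1/6

No spouse, descendants, or parent survives, so the estate passes to Umar's siblings per stirpes.
Half-blood and whole-blood siblings take equally under the stated rule.
The estate is divided into 6 equal shares of 1/6 among Rashida, Maysoon, Widad, Yasmin, Hamid, Tariq.
Rashida is living and takes 1/6.
Maysoon is living and takes 1/6.
Widad predeceased; the 1/6 allotted to Widad's branch passes to Widad's issue by representation.
The 1/6 is divided into 4 equal shares of 1/24 among Ibtisam, Samir, Layth, Jamal.
Ibtisam is living and takes 1/24.
Samir is living and takes 1/24.
Layth is living and takes 1/24.
Jamal is living and takes 1/24.
Yasmin is living and takes 1/6.
Hamid is living and takes 1/6.
Tariq is living and takes 1/6.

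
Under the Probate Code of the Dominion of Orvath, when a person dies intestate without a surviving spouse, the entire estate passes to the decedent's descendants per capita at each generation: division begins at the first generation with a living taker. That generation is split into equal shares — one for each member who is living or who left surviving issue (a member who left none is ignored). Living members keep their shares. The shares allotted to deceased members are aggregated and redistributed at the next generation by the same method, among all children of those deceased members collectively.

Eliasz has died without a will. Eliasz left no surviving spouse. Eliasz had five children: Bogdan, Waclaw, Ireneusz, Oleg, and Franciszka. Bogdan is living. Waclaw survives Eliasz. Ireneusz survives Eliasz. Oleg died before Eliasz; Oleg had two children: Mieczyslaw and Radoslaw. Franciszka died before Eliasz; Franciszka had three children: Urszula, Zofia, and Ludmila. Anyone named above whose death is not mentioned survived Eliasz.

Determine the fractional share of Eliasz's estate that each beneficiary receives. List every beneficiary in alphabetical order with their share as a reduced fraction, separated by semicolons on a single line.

Bogdan 1/5; Ireneusz 1/5; Ludmila 2/25; Mieczyslaw 2/25; Radoslaw 2/25; Urszula 2/25; Waclaw 1/5; Zofia 2/25

There is no surviving spouse, so the entire estate passes to Eliasz's descendants per capita at each generation.
At generation 1 (Bogdan, Waclaw, Ireneusz, Oleg, Franciszka) there are 5 shares of (1)/5 = 1/5 each.
Living: Bogdan, Waclaw, and Ireneusz — each takes 1/5.
Deceased: Oleg and Franciszka. Their combined 2/5 is pooled and carried to generation 2.
At generation 2 (Mieczyslaw, Radoslaw, Urszula, Zofia, Ludmila) there are 5 shares of (2/5)/5 = 2/25 each.
Living: Mieczyslaw, Radoslaw, Urszula, Zofia, and Ludmila — each takes 2/25.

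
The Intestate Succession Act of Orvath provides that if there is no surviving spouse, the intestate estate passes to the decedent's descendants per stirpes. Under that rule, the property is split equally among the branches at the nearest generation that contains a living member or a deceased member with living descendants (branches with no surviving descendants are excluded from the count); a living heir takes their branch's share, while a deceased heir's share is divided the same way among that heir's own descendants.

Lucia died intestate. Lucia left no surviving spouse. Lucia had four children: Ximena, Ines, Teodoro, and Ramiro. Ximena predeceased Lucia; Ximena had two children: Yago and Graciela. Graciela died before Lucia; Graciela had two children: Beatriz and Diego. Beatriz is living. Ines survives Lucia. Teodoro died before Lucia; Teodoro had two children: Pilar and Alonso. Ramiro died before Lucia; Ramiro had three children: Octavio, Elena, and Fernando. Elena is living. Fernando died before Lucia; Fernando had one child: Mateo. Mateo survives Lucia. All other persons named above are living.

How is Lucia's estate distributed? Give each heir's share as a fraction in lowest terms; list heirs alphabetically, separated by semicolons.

Alonso 1/8; Beatriz 1/16; Diego 1/16; Elena 1/12; Ines 1/4; Mateo 1/12; Octavio 1/12; Pilar 1/8; Yago 1/8

There is no surviving spouse, so the entire estate passes to Lucia's descendants per stirpes.
The estate is divided into 4 equal shares of 1/4 among Ximena, Ines, Teodoro, Ramiro.
Ximena predeceased; the 1/4 allotted to Ximena's branch passes to Ximena's issue by representation.
The 1/4 is divided into 2 equal shares of 1/8 among Yago, Graciela.
Yago is living and takes 1/8.
Graciela predeceased; the 1/8 allotted to Graciela's branch passes to Graciela's issue by representation.
The 1/8 is divided into 2 equal shares of 1/16 among Beatriz, Diego.
Beatriz is living and takes 1/16.
Diego is living and takes 1/16.
Ines is living and takes 1/4.
Teodoro predeceased; the 1/4 allotted to Teodoro's branch passes to Teodoro's issue by representation.
The 1/4 is divided into 2 equal shares of 1/8 among Pilar, Alonso.
Pilar is living and takes 1/8.
Alonso is living and takes 1/8.
Ramiro predeceased; the 1/4 allotted to Ramiro's branch passes to Ramiro's issue by representation.
The 1/4 is divided into 3 equal shares of 1/12 among Octavio, Elena, Fernando.
Octavio is living and takes 1/12.
Elena is living and takes 1/12.
Fernando predeceased; the 1/12 allotted to Fernando's branch passes to Fernando's issue by representation.
Mateo is the sole taker at this level and receives the full 1/12.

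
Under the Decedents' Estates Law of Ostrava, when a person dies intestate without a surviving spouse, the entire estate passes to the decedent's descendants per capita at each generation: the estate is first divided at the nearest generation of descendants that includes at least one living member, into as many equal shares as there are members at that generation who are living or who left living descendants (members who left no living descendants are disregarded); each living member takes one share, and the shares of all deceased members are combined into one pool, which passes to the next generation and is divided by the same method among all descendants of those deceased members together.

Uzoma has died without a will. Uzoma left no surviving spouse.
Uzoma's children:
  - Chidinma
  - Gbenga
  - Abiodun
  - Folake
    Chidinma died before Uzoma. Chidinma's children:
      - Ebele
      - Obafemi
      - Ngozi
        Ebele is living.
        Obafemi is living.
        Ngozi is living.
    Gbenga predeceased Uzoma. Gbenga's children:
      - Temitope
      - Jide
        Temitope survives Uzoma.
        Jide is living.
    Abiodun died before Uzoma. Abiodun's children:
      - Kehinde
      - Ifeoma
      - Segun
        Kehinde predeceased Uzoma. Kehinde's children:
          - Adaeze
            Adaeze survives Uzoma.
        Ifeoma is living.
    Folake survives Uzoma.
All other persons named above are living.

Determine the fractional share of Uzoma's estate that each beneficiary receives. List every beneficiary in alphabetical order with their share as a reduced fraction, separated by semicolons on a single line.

There is no surviving spouse, so the entire estate passes to Uzoma's descendants per capita at each generation.
At generation 1 (Chidinma, Gbenga, Abiodun, Folake) there are 4 shares of (1)/4 = 1/4 each.
Living: Folake — each takes 1/4.
Deceased: Chidinma, Gbenga, and Abiodun. Their combined 3/4 is pooled and carried to generation 2.
At generation 2 (Ebele, Obafemi, Ngozi, Temitope, Jide, Kehinde, Ifeoma, Segun) there are 8 shares of (3/4)/8 = 3/32 each.
Living: Ebele, Obafemi, Ngozi, Temitope, Jide, Ifeoma, and Segun — each takes 3/32.
Deceased: Kehinde. That 3/32 share is carried to generation 3.
At generation 3 (Adaeze) there are 1 shares of (3/32)/1 = 3/32 each.
Living: Adaeze — each takes 3/32.

Adaeze 3/32; Ebele 3/32; Folake 1/4; Ifeoma 3/32; Jide 3/32; Ngozi 3/32; Obafemi 3/32; Segun 3/32; Temitope 3/32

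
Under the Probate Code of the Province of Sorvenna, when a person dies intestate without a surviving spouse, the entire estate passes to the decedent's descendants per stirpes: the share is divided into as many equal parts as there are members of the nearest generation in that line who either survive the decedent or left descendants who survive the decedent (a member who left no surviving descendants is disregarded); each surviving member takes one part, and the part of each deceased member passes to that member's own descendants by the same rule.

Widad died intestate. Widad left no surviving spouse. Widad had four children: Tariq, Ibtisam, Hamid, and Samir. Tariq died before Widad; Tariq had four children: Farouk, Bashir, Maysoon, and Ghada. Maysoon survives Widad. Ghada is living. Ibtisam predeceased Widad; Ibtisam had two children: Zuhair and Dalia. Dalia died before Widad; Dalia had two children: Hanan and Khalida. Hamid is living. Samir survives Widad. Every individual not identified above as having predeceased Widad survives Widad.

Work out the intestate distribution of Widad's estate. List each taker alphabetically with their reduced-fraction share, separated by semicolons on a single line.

There is no surviving spouse, so the entire estate passes to Widad's descendants per stirpes.
The estate is divided into 4 equal shares of 1/4 among Tariq, Ibtisam, Hamid, Samir.
Tariq predeceased; the 1/4 allotted to Tariq's branch passes to Tariq's issue by representation.
The 1/4 is divided into 4 equal shares of 1/16 among Farouk, Bashir, Maysoon, Ghada.
Farouk is living and takes 1/16.
Bashir is living and takes 1/16.
Maysoon is living and takes 1/16.
Ghada is living and takes 1/16.
Ibtisam predeceased; the 1/4 allotted to Ibtisam's branch passes to Ibtisam's issue by representation.
The 1/4 is divided into 2 equal shares of 1/8 among Zuhair, Dalia.
Zuhair is living and takes 1/8.
Dalia predeceased; the 1/8 allotted to Dalia's branch passes to Dalia's issue by representation.
The 1/8 is divided into 2 equal shares of 1/16 among Hanan, Khalida.
Hanan is living and takes 1/16.
Khalida is living and takes 1/16.
Hamid is living and takes 1/4.
Samir is living and takes 1/4.

Bashir 1/16; Farouk 1/16; Ghada 1/16; Hamid 1/4; Hanan 1/16; Khalida 1/16; Maysoon 1/16; Samir 1/4; Zuhair 1/8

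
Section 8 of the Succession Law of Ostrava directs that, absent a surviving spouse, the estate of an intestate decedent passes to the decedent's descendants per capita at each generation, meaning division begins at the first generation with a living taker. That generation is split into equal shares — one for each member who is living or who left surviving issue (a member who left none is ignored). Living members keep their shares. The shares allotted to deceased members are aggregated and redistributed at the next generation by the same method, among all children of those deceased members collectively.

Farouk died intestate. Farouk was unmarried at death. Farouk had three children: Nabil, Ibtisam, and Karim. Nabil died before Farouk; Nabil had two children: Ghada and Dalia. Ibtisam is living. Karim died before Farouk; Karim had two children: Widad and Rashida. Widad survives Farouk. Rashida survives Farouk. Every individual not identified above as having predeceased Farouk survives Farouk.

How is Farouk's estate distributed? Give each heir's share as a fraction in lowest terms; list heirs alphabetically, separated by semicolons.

There is no surviving spouse, so the entire estate passes to Farouk's descendants per capita at each generation.
At generation 1 (Nabil, Ibtisam, Karim) there are 3 shares of (1)/3 = 1/3 each.
Living: Ibtisam — each takes 1/3.
Deceased: Nabil and Karim. Their combined 2/3 is pooled and carried to generation 2.
At generation 2 (Ghada, Dalia, Widad, Rashida) there are 4 shares of (2/3)/4 = 1/6 each.
Living: Ghada, Dalia, Widad, and Rashida — each takes 1/6.

Dalia 1/6; Ghada 1/6; Ibtisam 1/3; Rashida 1/6; Widad 1/6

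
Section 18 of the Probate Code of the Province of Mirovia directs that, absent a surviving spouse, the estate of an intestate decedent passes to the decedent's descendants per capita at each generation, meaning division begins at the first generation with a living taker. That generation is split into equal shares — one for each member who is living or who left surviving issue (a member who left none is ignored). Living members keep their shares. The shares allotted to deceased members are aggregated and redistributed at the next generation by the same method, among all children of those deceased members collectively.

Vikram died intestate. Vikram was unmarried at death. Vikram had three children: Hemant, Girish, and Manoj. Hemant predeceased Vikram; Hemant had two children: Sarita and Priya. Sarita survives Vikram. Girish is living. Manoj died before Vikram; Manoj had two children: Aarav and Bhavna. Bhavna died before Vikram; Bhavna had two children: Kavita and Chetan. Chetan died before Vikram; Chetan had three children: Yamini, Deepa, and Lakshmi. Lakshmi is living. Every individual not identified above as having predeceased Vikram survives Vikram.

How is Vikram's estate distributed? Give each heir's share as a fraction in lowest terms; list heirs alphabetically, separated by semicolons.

Aarav 1/6; Deepa 1/36; Girish 1/3; Kavita 1/12; Lakshmi 1/36; Priya 1/6; Sarita 1/6; Yamini 1/36

There is no surviving spouse, so the entire estate passes to Vikram's descendants per capita at each generation.
At generation 1 (Hemant, Girish, Manoj) there are 3 shares of (1)/3 = 1/3 each.
Living: Girish — each takes 1/3.
Deceased: Hemant and Manoj. Their combined 2/3 is pooled and carried to generation 2.
At generation 2 (Sarita, Priya, Aarav, Bhavna) there are 4 shares of (2/3)/4 = 1/6 each.
Living: Sarita, Priya, and Aarav — each takes 1/6.
Deceased: Bhavna. That 1/6 share is carried to generation 3.
At generation 3 (Kavita, Chetan) there are 2 shares of (1/6)/2 = 1/12 each.
Living: Kavita — each takes 1/12.
Deceased: Chetan. That 1/12 share is carried to generation 4.
At generation 4 (Yamini, Deepa, Lakshmi) there are 3 shares of (1/12)/3 = 1/36 each.
Living: Yamini, Deepa, and Lakshmi — each takes 1/36.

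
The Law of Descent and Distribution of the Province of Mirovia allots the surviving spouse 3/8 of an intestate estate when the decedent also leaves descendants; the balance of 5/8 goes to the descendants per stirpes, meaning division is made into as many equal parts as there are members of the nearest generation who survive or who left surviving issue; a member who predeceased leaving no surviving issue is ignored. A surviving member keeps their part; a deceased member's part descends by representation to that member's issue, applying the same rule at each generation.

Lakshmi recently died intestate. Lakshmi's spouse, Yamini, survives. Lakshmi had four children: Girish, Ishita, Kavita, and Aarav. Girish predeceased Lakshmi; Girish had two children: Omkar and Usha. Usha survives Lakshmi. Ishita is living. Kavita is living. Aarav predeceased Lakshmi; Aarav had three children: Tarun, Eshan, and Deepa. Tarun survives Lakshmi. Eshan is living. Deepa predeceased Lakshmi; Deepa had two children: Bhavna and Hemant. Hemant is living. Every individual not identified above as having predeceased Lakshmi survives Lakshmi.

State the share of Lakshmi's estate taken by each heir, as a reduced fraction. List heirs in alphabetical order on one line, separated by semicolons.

Yamini, as surviving spouse, takes 3/8.
The remaining 5/8 passes to Lakshmi's descendants per stirpes.
The 5/8 is divided into 4 equal shares of 5/32 among Girish, Ishita, Kavita, Aarav.
Girish predeceased; the 5/32 allotted to Girish's branch passes to Girish's issue by representation.
The 5/32 is divided into 2 equal shares of 5/64 among Omkar, Usha.
Omkar is living and takes 5/64.
Usha is living and takes 5/64.
Ishita is living and takes 5/32.
Kavita is living and takes 5/32.
Aarav predeceased; the 5/32 allotted to Aarav's branch passes to Aarav's issue by representation.
The 5/32 is divided into 3 equal shares of 5/96 among Tarun, Eshan, Deepa.
Tarun is living and takes 5/96.
Eshan is living and takes 5/96.
Deepa predeceased; the 5/96 allotted to Deepa's branch passes to Deepa's issue by representation.
The 5/96 is divided into 2 equal shares of 5/192 among Bhavna, Hemant.
Bhavna is living and takes 5/192.
Hemant is living and takes 5/192.

Bhavna 5/192; Eshan 5/96; Hemant 5/192; Ishita 5/32; Kavita 5/32; Omkar 5/64; Tarun 5/96; Usha 5/64; Yamini 3/8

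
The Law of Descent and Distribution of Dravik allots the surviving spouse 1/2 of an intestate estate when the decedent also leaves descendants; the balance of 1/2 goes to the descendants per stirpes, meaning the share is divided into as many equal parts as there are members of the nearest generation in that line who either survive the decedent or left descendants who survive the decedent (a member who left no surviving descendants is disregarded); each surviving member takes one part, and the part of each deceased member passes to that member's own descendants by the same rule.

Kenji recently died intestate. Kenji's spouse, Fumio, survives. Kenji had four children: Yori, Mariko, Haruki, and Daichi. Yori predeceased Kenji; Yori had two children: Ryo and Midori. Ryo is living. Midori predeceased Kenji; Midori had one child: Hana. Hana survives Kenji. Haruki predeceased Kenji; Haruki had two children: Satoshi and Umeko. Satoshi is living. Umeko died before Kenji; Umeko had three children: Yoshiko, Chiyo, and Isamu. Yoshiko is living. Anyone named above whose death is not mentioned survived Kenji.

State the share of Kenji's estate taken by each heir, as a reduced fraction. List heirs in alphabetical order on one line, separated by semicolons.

Fumio, as surviving spouse, takes 1/2.
The remaining 1/2 passes to Kenji's descendants per stirpes.
The 1/2 is divided into 4 equal shares of 1/8 among Yori, Mariko, Haruki, Daichi.
Yori predeceased; the 1/8 allotted to Yori's branch passes to Yori's issue by representation.
The 1/8 is divided into 2 equal shares of 1/16 among Ryo, Midori.
Ryo is living and takes 1/16.
Midori predeceased; the 1/16 allotted to Midori's branch passes to Midori's issue by representation.
Hana is the sole taker at this level and receives the full 1/16.
Mariko is living and takes 1/8.
Haruki predeceased; the 1/8 allotted to Haruki's branch passes to Haruki's issue by representation.
The 1/8 is divided into 2 equal shares of 1/16 among Satoshi, Umeko.
Satoshi is living and takes 1/16.
Umeko predeceased; the 1/16 allotted to Umeko's branch passes to Umeko's issue by representation.
The 1/16 is divided into 3 equal shares of 1/48 among Yoshiko, Chiyo, Isamu.
Yoshiko is living and takes 1/48.
Chiyo is living and takes 1/48.
Isamu is living and takes 1/48.
Daichi is living and takes 1/8.

Chiyo 1/48; Daichi 1/8; Fumio 1/2; Hana 1/16; Isamu 1/48; Mariko 1/8; Ryo 1/16; Satoshi 1/16; Yoshiko 1/48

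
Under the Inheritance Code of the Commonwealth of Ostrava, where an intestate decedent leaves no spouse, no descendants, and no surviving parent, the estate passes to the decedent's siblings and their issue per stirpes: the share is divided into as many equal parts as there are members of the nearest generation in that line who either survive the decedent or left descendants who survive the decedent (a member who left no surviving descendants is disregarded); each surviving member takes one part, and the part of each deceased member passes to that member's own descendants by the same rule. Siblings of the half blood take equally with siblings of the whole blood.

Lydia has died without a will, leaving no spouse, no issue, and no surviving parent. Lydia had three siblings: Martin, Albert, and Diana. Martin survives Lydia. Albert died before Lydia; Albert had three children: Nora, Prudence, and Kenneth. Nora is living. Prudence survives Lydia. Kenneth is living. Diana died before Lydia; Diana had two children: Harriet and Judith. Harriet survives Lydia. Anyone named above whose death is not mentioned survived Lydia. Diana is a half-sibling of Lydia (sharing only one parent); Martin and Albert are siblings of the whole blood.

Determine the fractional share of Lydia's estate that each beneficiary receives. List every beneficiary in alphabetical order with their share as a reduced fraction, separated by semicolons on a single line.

Harriet 1/6; Judith 1/6; Kenneth 1/9; Martin 1/3; Nora 1/9; Prudence 1/9

No spouse, descendants, or parent survives, so the estate passes to Lydia's siblings per stirpes.
Half-blood and whole-blood siblings take equally under the stated rule.
The estate is divided into 3 equal shares of 1/3 among Martin, Albert, Diana.
Martin is living and takes 1/3.
Albert predeceased; the 1/3 allotted to Albert's branch passes to Albert's issue by representation.
The 1/3 is divided into 3 equal shares of 1/9 among Nora, Prudence, Kenneth.
Nora is living and takes 1/9.
Prudence is living and takes 1/9.
Kenneth is living and takes 1/9.
Diana predeceased; the 1/3 allotted to Diana's branch passes to Diana's issue by representation.
The 1/3 is divided into 2 equal shares of 1/6 among Harriet, Judith.
Harriet is living and takes 1/6.
Judith is living and takes 1/6.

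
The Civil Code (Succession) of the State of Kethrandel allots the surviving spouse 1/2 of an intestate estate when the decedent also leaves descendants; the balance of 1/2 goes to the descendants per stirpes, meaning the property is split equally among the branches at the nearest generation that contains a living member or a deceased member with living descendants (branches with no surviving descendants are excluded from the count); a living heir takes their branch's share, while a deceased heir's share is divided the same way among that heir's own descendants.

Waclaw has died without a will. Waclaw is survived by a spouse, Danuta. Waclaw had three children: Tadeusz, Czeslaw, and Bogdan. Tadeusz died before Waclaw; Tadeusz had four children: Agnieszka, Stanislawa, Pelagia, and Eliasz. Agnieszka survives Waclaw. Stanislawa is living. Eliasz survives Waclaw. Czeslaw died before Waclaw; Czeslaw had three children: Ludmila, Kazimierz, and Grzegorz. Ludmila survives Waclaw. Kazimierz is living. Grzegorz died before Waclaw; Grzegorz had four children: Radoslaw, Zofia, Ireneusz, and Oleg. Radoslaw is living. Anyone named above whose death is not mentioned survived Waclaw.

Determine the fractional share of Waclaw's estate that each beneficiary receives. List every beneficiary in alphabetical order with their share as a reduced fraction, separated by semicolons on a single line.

Agnieszka 1/24; Bogdan 1/6; Danuta 1/2; Eliasz 1/24; Ireneusz 1/72; Kazimierz 1/18; Ludmila 1/18; Oleg 1/72; Pelagia 1/24; Radoslaw 1/72; Stanislawa 1/24; Zofia 1/72

Danuta, as surviving spouse, takes 1/2.
The remaining 1/2 passes to Waclaw's descendants per stirpes.
The 1/2 is divided into 3 equal shares of 1/6 among Tadeusz, Czeslaw, Bogdan.
Tadeusz predeceased; the 1/6 allotted to Tadeusz's branch passes to Tadeusz's issue by representation.
The 1/6 is divided into 4 equal shares of 1/24 among Agnieszka, Stanislawa, Pelagia, Eliasz.
Agnieszka is living and takes 1/24.
Stanislawa is living and takes 1/24.
Pelagia is living and takes 1/24.
Eliasz is living and takes 1/24.
Czeslaw predeceased; the 1/6 allotted to Czeslaw's branch passes to Czeslaw's issue by representation.
The 1/6 is divided into 3 equal shares of 1/18 among Ludmila, Kazimierz, Grzegorz.
Ludmila is living and takes 1/18.
Kazimierz is living and takes 1/18.
Grzegorz predeceased; the 1/18 allotted to Grzegorz's branch passes to Grzegorz's issue by representation.
The 1/18 is divided into 4 equal shares of 1/72 among Radoslaw, Zofia, Ireneusz, Oleg.
Radoslaw is living and takes 1/72.
Zofia is living and takes 1/72.
Ireneusz is living and takes 1/72.
Oleg is living and takes 1/72.
Bogdan is living and takes 1/6.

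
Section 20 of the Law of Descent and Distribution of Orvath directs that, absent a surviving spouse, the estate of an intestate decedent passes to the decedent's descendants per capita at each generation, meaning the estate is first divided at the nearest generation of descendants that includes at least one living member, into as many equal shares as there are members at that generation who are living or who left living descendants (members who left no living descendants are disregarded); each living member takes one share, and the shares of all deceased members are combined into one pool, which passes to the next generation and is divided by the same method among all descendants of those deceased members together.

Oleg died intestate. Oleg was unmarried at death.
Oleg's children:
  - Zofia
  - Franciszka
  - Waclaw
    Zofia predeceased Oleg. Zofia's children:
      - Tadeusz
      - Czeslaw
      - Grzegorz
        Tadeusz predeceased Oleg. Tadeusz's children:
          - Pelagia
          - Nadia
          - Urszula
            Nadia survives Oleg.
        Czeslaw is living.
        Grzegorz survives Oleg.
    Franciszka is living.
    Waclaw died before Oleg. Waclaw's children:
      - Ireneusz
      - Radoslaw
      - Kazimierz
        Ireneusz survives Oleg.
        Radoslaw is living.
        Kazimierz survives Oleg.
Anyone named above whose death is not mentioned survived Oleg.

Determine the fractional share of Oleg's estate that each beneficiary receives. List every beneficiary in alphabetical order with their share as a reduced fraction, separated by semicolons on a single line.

There is no surviving spouse, so the entire estate passes to Oleg's descendants per capita at each generation.
At generation 1 (Zofia, Franciszka, Waclaw) there are 3 shares of (1)/3 = 1/3 each.
Living: Franciszka — each takes 1/3.
Deceased: Zofia and Waclaw. Their combined 2/3 is pooled and carried to generation 2.
At generation 2 (Tadeusz, Czeslaw, Grzegorz, Ireneusz, Radoslaw, Kazimierz) there are 6 shares of (2/3)/6 = 1/9 each.
Living: Czeslaw, Grzegorz, Ireneusz, Radoslaw, and Kazimierz — each takes 1/9.
Deceased: Tadeusz. That 1/9 share is carried to generation 3.
At generation 3 (Pelagia, Nadia, Urszula) there are 3 shares of (1/9)/3 = 1/27 each.
Living: Pelagia, Nadia, and Urszula — each takes 1/27.

Czeslaw 1/9; Franciszka 1/3; Grzegorz 1/9; Ireneusz 1/9; Kazimierz 1/9; Nadia 1/27; Pelagia 1/27; Radoslaw 1/9; Urszula 1/27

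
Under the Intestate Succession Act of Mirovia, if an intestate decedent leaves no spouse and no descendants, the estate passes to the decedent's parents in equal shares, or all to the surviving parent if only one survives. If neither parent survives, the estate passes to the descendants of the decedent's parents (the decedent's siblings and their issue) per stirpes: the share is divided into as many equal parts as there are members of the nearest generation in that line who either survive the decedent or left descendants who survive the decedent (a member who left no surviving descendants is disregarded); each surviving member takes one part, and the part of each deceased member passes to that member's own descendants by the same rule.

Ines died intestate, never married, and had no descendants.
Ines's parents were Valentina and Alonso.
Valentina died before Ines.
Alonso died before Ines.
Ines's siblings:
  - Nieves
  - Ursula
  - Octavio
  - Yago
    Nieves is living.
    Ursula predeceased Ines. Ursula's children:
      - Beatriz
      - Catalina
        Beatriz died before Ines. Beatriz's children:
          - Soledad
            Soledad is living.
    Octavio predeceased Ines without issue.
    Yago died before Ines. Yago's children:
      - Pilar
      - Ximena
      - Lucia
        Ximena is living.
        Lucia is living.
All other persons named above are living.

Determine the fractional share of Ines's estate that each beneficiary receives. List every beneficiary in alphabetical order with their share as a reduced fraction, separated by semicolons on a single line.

Neither parent survives and there are no descendants, so the estate passes to Ines's siblings and their issue per stirpes.
Octavio left no surviving issue, so that branch lapses and is disregarded.
The estate is divided into 3 equal shares of 1/3 among Nieves, Ursula, Yago.
Nieves is living and takes 1/3.
Ursula predeceased; the 1/3 allotted to Ursula's branch passes to Ursula's issue by representation.
The 1/3 is divided into 2 equal shares of 1/6 among Beatriz, Catalina.
Beatriz predeceased; the 1/6 allotted to Beatriz's branch passes to Beatriz's issue by representation.
Soledad is the sole taker at this level and receives the full 1/6.
Catalina is living and takes 1/6.
Yago predeceased; the 1/3 allotted to Yago's branch passes to Yago's issue by representation.
The 1/3 is divided into 3 equal shares of 1/9 among Pilar, Ximena, Lucia.
Pilar is living and takes 1/9.
Ximena is living and takes 1/9.
Lucia is living and takes 1/9.

Catalina 1/6; Lucia 1/9; Nieves 1/3; Pilar 1/9; Soledad 1/6; Ximena 1/9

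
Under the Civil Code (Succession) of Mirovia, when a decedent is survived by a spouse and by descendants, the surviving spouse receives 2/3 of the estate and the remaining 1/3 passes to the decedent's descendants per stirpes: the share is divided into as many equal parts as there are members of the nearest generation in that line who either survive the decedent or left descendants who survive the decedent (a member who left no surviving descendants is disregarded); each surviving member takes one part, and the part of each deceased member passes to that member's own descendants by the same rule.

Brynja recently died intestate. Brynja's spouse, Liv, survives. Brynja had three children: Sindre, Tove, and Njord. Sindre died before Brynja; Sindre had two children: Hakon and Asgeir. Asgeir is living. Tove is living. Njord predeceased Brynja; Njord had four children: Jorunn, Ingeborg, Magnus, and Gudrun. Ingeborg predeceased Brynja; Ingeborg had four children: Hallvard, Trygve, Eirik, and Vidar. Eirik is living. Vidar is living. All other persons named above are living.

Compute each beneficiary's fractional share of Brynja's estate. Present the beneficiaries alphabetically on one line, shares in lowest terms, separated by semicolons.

Asgeir 1/18; Eirik 1/144; Gudrun 1/36; Hakon 1/18; Hallvard 1/144; Jorunn 1/36; Liv 2/3; Magnus 1/36; Tove 1/9; Trygve 1/144; Vidar 1/144

Liv, as surviving spouse, takes 2/3.
The remaining 1/3 passes to Brynja's descendants per stirpes.
The 1/3 is divided into 3 equal shares of 1/9 among Sindre, Tove, Njord.
Sindre predeceased; the 1/9 allotted to Sindre's branch passes to Sindre's issue by representation.
The 1/9 is divided into 2 equal shares of 1/18 among Hakon, Asgeir.
Hakon is living and takes 1/18.
Asgeir is living and takes 1/18.
Tove is living and takes 1/9.
Njord predeceased; the 1/9 allotted to Njord's branch passes to Njord's issue by representation.
The 1/9 is divided into 4 equal shares of 1/36 among Jorunn, Ingeborg, Magnus, Gudrun.
Jorunn is living and takes 1/36.
Ingeborg predeceased; the 1/36 allotted to Ingeborg's branch passes to Ingeborg's issue by representation.
The 1/36 is divided into 4 equal shares of 1/144 among Hallvard, Trygve, Eirik, Vidar.
Hallvard is living and takes 1/144.
Trygve is living and takes 1/144.
Eirik is living and takes 1/144.
Vidar is living and takes 1/144.
Magnus is living and takes 1/36.
Gudrun is living and takes 1/36.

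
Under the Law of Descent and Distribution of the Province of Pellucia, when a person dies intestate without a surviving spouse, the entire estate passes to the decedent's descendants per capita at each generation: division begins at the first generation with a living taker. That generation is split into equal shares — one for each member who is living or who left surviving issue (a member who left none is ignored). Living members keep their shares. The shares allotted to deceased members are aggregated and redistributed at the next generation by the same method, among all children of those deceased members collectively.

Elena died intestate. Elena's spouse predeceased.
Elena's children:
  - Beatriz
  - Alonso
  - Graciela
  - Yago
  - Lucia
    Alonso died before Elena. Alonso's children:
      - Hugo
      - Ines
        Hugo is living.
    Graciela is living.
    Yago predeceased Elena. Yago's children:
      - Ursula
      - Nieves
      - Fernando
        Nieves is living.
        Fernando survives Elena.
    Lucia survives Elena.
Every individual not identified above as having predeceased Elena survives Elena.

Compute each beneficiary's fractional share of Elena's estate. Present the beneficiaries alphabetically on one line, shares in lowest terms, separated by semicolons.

There is no surviving spouse, so the entire estate passes to Elena's descendants per capita at each generation.
At generation 1 (Beatriz, Alonso, Graciela, Yago, Lucia) there are 5 shares of (1)/5 = 1/5 each.
Living: Beatriz, Graciela, and Lucia — each takes 1/5.
Deceased: Alonso and Yago. Their combined 2/5 is pooled and carried to generation 2.
At generation 2 (Hugo, Ines, Ursula, Nieves, Fernando) there are 5 shares of (2/5)/5 = 2/25 each.
Living: Hugo, Ines, Ursula, Nieves, and Fernando — each takes 2/25.

Beatriz 1/5; Fernando 2/25; Graciela 1/5; Hugo 2/25; Ines 2/25; Lucia 1/5; Nieves 2/25; Ursula 2/25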